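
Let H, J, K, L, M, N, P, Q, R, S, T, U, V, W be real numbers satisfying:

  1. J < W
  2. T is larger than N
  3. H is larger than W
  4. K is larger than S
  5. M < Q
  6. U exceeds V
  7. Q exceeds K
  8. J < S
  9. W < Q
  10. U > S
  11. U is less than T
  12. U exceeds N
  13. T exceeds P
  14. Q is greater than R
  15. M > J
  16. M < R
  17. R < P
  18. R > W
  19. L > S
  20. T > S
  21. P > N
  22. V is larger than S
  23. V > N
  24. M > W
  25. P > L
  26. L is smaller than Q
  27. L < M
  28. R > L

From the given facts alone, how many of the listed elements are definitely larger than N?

4

Directly above N: V, P, U, T.
Nothing else is reachable above N; 4 in all.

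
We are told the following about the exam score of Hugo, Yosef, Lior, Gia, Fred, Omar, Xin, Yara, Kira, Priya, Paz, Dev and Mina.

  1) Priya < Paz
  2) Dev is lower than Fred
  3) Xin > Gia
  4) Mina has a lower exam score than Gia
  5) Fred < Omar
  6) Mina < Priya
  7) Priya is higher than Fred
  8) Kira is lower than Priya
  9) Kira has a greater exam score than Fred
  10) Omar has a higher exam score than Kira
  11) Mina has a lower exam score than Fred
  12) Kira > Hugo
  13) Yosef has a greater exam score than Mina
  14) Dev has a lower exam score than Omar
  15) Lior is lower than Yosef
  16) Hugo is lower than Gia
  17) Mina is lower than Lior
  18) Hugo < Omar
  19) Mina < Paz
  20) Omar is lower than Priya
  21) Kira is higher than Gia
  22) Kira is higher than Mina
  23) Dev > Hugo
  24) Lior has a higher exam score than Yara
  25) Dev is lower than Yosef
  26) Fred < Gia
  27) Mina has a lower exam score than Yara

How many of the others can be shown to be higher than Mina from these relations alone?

10

From Mina the given relations immediately reach Yara, Fred, Gia, Lior, Yosef, Kira, Priya, Paz.
From those, Xin, Omar — 10 in total.
Nothing else is reachable above Mina; 10 in all.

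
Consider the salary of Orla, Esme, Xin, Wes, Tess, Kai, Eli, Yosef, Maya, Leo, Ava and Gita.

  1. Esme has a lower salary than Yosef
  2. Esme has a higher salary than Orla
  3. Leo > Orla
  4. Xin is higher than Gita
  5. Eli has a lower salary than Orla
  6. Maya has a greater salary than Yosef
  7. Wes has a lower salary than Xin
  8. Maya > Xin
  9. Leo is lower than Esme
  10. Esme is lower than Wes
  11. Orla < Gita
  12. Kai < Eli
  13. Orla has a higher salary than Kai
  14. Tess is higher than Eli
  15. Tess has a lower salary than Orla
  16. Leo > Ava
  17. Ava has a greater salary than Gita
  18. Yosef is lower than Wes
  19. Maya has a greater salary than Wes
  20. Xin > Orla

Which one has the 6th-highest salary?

Chaining the given pairs: Kai < Eli < Tess < Orla < Gita < Ava < Leo < Esme < Yosef < Wes < Xin < Maya.
The 6th largest is Leo.

Leo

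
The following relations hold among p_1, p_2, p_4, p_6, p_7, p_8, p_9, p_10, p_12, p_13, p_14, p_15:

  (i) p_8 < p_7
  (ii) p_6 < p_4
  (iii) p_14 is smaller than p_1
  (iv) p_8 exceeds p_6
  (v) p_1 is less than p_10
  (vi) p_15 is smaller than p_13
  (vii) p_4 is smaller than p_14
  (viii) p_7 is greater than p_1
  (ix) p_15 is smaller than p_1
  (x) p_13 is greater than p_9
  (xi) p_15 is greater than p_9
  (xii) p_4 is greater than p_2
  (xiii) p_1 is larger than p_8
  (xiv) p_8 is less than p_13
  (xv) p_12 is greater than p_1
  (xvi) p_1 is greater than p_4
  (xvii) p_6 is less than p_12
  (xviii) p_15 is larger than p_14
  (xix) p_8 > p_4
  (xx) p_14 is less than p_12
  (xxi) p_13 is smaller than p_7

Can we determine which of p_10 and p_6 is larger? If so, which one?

p_10

p_6 < p_4 and p_4 < p_8 give p_6 < p_8.
With p_8 < p_1: p_6 < p_4 < p_8 < p_1.
Then p_1 < p_10 extends the chain to p_10.
So p_10 is larger.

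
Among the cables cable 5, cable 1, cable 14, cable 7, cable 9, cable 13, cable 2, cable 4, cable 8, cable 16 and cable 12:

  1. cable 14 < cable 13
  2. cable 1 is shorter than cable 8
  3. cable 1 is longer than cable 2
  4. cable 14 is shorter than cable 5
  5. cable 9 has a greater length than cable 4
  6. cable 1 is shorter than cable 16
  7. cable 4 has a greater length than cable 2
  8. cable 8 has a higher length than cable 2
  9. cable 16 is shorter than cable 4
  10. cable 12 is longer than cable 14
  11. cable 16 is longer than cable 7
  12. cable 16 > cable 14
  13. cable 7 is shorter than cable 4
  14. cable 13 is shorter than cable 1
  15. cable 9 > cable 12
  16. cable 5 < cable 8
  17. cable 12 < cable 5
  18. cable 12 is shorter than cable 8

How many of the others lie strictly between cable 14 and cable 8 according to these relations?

Chaining upward from cable 14 reaches: cable 12, cable 5, cable 13, cable 1, cable 16, cable 4, cable 9.
Chaining downward from cable 8 reaches: cable 2, cable 12, cable 5, cable 13, cable 1.
Strictly between cable 14 and cable 8 are those in both lists: cable 12, cable 5, cable 13, cable 1 — 4 elements.

4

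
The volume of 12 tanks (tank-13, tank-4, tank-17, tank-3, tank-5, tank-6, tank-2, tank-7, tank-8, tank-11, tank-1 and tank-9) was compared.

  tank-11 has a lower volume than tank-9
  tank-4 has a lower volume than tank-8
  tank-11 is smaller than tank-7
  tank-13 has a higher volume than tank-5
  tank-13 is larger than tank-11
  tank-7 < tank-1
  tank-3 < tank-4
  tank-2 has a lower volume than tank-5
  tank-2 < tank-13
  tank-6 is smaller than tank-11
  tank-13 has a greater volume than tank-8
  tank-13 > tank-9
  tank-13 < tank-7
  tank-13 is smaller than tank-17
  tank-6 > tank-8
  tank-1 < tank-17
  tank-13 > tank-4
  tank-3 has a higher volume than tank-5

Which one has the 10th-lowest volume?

tank-7

Chaining the given pairs: tank-2 < tank-5 < tank-3 < tank-4 < tank-8 < tank-6 < tank-11 < tank-9 < tank-13 < tank-7 < tank-1 < tank-17.
Counting 10 from the smallest end gives tank-7.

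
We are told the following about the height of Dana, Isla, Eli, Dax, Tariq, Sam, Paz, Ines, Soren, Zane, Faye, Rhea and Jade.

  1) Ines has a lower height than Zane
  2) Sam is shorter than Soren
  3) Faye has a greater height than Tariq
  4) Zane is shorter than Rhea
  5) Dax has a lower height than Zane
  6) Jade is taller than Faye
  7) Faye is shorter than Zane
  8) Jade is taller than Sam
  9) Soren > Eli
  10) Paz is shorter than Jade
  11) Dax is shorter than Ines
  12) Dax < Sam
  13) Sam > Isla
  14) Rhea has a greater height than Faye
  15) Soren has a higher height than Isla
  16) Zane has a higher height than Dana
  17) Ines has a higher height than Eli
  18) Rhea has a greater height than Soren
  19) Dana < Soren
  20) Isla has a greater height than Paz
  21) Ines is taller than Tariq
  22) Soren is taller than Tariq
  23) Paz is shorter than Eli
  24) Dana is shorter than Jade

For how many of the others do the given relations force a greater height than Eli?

The elements the relations force above Eli are Ines, Zane, Soren, Rhea — no chain reaches any other.
That is 4.

4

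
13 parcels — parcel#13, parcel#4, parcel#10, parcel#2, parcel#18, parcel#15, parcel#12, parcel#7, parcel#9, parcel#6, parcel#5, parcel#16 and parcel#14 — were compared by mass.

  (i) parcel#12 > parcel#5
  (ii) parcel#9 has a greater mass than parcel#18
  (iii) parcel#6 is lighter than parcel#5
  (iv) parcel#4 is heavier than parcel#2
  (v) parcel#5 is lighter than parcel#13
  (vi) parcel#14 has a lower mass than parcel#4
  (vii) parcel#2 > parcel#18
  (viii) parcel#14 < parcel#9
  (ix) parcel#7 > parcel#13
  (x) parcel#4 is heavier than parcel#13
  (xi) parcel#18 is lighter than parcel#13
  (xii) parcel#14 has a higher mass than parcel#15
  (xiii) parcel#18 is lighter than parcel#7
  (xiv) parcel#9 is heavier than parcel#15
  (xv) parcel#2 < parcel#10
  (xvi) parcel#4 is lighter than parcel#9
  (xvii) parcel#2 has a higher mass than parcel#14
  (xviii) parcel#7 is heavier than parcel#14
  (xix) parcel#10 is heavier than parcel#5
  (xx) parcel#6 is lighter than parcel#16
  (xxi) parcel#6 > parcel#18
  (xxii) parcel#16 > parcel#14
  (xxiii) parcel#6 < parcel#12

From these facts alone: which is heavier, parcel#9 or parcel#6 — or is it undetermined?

parcel#9

parcel#6 < parcel#5 < parcel#13 < parcel#4 < parcel#9, by transitivity through parcel#5, parcel#13, parcel#4.
So parcel#9 is heavier.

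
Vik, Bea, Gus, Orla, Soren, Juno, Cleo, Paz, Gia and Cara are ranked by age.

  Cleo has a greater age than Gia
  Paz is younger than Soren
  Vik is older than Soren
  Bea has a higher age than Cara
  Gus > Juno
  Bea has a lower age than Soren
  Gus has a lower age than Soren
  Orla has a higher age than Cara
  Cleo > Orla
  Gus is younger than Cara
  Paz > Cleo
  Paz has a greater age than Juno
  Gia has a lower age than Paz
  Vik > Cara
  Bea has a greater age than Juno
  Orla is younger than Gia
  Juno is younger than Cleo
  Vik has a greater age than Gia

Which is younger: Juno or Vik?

Juno

Chaining the given relations: Juno < Gus < Cara < Orla < Gia < Cleo < Paz < Soren < Vik.
So Juno < Vik; Juno is the younger of the two.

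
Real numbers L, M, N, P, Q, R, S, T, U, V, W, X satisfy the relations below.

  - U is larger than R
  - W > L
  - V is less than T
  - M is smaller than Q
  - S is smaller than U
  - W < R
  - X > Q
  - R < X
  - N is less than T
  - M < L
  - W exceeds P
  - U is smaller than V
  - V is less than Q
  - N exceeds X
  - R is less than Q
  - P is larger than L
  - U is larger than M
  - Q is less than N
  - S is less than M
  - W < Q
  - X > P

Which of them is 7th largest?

R

Piecing the relations together gives one ordering: S < M < L < P < W < R < U < V < Q < X < N < T.
The 7th largest is R.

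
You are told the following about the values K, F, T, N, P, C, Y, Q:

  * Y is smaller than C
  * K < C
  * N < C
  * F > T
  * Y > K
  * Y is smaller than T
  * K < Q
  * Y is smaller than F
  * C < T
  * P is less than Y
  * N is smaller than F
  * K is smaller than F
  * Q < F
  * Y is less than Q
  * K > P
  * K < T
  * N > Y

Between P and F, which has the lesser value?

P < K < Y < N < C < T < F, by transitivity through K, Y, N, C, T.
So P < F; P is the smaller of the two.

P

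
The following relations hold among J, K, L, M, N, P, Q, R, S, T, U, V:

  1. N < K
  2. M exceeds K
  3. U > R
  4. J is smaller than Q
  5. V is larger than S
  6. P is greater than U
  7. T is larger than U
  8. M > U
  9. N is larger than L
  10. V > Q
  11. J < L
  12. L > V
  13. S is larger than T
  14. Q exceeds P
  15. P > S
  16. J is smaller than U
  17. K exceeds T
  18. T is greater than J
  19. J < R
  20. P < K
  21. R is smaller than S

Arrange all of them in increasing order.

Nothing is placed below J, so it is least; from there J < R; R < U; U < T; T < S; S < P; P < Q; Q < V; V < L; L < N; N < K; K < M, each given directly.

J < R < U < T < S < P < Q < V < L < N < K < M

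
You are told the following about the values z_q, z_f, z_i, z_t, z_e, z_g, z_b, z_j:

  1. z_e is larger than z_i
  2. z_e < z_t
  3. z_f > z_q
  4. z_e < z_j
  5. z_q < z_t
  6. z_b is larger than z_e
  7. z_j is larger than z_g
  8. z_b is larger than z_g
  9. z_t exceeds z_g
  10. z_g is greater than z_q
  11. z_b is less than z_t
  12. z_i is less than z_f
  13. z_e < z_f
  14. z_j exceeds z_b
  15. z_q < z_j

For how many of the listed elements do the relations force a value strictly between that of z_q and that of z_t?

2

The relations place z_q below z_t. An element lies strictly between them when it is forced above z_q and also forced below z_t.
Above z_q: {z_g, z_f, z_b, z_j}. Below z_t: {z_i, z_e, z_g, z_b}.
Intersection: {z_g, z_b} — 2.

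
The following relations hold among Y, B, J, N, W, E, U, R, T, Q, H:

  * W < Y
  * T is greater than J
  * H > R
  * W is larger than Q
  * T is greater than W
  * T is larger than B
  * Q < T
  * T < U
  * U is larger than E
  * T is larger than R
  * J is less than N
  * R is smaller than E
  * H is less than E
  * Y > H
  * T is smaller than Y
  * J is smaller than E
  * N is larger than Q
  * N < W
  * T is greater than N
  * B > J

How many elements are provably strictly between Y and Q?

The relations place Q below Y. An element lies strictly between them when it is forced above Q and also forced below Y.
Above Q: {N, W, T, U}. Below Y: {R, H, J, N, B, W, T}.
Intersection: {N, W, T} — 3.

3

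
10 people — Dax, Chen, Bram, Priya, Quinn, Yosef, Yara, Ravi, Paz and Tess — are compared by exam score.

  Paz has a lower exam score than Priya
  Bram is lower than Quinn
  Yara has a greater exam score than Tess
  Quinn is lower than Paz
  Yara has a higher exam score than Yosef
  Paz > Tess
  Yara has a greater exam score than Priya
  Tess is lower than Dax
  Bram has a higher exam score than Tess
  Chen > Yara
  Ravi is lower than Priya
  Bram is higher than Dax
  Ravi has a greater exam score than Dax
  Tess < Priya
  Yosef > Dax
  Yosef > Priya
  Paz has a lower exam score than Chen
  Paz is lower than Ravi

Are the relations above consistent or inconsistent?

consistent

Every relation is compatible with Tess < Dax < Bram < Quinn < Paz < Ravi < Priya < Yosef < Yara < Chen; the set is consistent.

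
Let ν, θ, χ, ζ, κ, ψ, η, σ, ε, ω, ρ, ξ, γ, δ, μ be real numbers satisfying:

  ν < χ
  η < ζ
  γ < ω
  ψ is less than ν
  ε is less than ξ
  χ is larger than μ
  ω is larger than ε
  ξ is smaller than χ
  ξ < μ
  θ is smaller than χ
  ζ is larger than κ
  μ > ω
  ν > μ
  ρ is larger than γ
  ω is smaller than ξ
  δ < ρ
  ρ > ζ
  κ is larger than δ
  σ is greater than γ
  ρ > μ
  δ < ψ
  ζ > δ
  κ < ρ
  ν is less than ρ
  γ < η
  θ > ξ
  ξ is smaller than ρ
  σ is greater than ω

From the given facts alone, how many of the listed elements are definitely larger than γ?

10

The elements the relations force above γ are ω, ξ, μ, ν, η, θ, σ, χ, ζ, ρ — no chain reaches any other.
That is 10.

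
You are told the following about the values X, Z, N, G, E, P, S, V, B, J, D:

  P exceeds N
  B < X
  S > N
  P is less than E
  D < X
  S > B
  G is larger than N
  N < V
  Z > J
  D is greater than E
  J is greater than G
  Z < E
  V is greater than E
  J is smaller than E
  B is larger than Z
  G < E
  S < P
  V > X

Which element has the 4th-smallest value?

The consecutive relations fix a unique order: N < G < J < Z < B < S < P < E < D < X < V.
Counting 4 from the smallest end gives Z.

Z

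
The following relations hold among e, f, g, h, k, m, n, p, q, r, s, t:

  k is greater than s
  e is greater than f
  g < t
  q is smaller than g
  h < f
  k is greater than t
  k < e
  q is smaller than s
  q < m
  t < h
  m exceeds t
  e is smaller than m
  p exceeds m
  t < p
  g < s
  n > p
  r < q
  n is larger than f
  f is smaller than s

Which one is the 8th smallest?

The consecutive relations fix a unique order: r < q < g < t < h < f < s < k < e < m < p < n.
The 8th smallest is k.

k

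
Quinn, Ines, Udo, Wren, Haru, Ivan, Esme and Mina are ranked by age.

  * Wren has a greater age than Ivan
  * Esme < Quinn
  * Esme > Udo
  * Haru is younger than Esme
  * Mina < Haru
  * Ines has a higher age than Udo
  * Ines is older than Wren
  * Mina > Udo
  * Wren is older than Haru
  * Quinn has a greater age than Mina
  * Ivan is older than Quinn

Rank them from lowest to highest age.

Nothing is placed below Udo, so it is least; from there Udo < Mina; Mina < Haru; Haru < Esme; Esme < Quinn; Quinn < Ivan; Ivan < Wren; Wren < Ines, each given directly.

Udo < Mina < Haru < Esme < Quinn < Ivan < Wren < Ines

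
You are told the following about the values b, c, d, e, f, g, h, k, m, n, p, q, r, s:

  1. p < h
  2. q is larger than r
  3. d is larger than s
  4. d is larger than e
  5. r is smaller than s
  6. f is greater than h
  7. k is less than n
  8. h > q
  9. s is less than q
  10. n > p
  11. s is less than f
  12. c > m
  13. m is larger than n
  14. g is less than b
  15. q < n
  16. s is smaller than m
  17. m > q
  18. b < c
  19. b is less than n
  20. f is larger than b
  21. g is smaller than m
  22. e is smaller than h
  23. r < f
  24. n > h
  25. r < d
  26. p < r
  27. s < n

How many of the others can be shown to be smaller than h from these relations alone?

5

Directly below h: p, e, q.
One step further: r, s (5 so far).
Nothing else is reachable below h; 5 in all.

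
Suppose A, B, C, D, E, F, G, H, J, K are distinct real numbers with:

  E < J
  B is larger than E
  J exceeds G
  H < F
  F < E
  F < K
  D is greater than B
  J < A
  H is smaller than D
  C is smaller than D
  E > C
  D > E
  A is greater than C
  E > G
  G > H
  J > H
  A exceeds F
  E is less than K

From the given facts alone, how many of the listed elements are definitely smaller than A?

6

From A the given relations immediately reach F, C, J.
From those, H, G, E — 6 in total.
Nothing else is reachable below A; 6 in all.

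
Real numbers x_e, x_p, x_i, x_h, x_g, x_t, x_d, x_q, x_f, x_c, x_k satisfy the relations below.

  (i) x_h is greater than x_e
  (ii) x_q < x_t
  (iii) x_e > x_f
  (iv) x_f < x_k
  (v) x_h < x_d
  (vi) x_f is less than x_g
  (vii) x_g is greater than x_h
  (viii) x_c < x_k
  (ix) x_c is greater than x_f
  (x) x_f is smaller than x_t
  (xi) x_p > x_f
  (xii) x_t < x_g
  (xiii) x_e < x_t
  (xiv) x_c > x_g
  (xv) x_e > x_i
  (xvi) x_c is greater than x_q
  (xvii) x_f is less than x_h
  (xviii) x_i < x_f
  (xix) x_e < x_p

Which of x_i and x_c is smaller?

x_i

Link the given pairs in sequence: x_i < x_f; x_f < x_e; x_e < x_t; x_t < x_g; x_g < x_c.
Together: x_i < x_f < x_e < x_t < x_g < x_c.
So x_i < x_c; x_i is the smaller of the two.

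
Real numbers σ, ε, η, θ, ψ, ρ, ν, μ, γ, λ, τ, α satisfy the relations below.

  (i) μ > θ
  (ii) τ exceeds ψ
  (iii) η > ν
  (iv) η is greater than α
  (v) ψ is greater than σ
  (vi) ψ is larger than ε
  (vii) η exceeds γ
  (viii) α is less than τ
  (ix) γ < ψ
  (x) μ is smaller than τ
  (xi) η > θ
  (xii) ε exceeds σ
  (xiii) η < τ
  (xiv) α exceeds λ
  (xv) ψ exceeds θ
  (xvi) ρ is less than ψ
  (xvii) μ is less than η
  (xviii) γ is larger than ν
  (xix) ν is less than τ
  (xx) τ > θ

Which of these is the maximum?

Chaining downward from τ: directly below it, α, ν, θ, μ, η, ψ; then λ, ρ, γ, σ, ε.
That covers every other element, and nothing is given above τ, so τ is the maximum.

τ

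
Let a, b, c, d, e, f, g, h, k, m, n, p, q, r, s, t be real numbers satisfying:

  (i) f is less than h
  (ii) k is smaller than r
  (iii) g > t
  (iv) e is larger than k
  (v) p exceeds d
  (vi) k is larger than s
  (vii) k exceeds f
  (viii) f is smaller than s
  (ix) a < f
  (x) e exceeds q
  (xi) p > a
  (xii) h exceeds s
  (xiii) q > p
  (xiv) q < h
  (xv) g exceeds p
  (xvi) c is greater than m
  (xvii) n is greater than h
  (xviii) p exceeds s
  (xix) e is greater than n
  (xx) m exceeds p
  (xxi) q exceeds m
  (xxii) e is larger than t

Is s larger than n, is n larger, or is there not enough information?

n

Following the relations from s: s < p < m < q < h < n.
So n is larger.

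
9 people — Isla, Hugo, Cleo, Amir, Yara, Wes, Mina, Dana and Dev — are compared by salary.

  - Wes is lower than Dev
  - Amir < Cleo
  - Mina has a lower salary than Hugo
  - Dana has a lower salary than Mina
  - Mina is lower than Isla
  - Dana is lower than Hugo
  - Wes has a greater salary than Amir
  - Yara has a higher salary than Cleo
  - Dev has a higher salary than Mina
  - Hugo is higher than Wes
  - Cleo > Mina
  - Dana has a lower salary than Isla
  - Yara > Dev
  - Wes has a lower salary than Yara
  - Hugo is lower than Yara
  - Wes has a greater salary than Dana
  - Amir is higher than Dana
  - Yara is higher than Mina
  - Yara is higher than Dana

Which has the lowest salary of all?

Dana

Chaining upward from Dana: directly above it, Mina, Amir, Isla, Wes, Hugo, Yara; then Cleo, Dev.
That covers every other element, and nothing is given below Dana, so Dana is the lowest salary.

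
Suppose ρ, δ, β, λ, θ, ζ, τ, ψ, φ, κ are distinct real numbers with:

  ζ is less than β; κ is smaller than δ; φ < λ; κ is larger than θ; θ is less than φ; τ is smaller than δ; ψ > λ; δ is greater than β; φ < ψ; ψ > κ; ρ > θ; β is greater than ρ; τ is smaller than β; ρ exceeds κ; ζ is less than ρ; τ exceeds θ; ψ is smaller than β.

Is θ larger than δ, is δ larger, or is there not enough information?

δ

θ < φ and φ < λ give θ < λ.
Then λ < ψ extends the chain to ψ.
With ψ < β: θ < φ < λ < ψ < β.
With β < δ: θ < φ < λ < ψ < β < δ.
So δ is larger.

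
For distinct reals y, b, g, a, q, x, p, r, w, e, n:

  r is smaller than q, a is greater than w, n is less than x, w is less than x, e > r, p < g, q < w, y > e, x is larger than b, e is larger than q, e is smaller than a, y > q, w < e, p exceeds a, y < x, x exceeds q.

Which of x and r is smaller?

Chaining the given relations: r < q < w < e < y < x.
So r < x; r is the smaller of the two.

r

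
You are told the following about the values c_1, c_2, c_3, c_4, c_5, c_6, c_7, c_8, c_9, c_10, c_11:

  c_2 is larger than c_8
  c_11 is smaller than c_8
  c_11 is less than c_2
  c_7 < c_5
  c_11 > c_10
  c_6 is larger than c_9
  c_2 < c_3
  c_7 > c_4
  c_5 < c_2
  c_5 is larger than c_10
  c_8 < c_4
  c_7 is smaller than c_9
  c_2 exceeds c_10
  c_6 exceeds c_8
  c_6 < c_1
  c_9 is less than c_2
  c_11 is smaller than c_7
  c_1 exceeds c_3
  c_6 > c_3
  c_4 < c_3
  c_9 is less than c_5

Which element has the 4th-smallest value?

c_4

Chaining the given pairs: c_10 < c_11 < c_8 < c_4 < c_7 < c_9 < c_5 < c_2 < c_3 < c_6 < c_1.
The 4th smallest is c_4.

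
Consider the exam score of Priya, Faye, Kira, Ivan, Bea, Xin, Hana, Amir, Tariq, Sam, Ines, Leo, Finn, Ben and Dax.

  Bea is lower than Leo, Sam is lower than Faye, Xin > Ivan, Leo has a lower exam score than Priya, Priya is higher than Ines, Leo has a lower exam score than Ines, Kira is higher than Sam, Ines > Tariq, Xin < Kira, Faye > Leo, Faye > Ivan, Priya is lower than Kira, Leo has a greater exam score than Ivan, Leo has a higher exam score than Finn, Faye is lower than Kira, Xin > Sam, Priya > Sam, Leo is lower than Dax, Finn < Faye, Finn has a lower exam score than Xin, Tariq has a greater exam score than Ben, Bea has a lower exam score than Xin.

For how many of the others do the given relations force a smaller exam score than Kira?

The elements the relations force below Kira are Bea, Ben, Ivan, Sam, Tariq, Finn, Leo, Ines, Priya, Faye, Xin — no chain reaches any other.
That is 11.

11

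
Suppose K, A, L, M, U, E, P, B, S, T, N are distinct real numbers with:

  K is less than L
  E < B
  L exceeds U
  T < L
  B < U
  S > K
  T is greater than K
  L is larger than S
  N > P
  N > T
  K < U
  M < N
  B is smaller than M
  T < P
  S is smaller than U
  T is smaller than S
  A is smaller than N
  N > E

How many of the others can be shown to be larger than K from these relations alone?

6

The elements the relations force above K are T, S, U, P, N, L — no chain reaches any other.
That is 6.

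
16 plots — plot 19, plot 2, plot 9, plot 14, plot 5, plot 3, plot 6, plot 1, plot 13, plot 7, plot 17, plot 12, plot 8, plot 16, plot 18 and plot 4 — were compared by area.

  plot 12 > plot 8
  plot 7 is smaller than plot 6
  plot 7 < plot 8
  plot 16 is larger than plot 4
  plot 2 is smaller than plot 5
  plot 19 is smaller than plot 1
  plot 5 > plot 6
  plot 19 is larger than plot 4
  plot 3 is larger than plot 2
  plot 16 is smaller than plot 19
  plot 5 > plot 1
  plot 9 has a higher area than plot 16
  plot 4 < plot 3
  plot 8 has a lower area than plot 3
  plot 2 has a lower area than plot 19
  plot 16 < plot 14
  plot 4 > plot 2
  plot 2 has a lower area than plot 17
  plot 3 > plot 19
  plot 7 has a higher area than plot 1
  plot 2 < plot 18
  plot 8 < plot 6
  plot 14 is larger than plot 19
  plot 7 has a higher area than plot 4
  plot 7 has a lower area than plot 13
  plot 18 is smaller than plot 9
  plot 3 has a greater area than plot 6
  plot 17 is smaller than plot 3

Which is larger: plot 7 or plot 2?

plot 7

Link the given pairs in sequence: plot 2 < plot 4; plot 4 < plot 16; plot 16 < plot 19; plot 19 < plot 1; plot 1 < plot 7.
Together: plot 2 < plot 4 < plot 16 < plot 19 < plot 1 < plot 7.
So plot 2 < plot 7; plot 7 is the larger of the two.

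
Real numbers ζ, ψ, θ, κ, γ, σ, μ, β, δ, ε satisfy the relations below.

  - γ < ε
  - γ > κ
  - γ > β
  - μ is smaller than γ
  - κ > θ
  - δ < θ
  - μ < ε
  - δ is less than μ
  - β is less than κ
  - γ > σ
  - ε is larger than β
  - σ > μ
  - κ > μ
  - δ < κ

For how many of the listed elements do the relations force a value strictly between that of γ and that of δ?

4

The relations place δ below γ. An element lies strictly between them when it is forced above δ and also forced below γ.
Above δ: {θ, μ, κ, σ, ε}. Below γ: {θ, β, μ, κ, σ}.
Intersection: {θ, μ, κ, σ} — 4.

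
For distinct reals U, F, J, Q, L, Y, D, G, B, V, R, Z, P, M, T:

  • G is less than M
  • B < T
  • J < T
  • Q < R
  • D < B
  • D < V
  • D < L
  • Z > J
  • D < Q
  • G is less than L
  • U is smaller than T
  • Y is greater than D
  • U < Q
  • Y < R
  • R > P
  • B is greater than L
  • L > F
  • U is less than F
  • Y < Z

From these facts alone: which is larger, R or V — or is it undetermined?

Following every chain through V: below V we get D.
R is not reached, and no chain runs the other way from R to V.
So the given relations leave the order of V and R undetermined.

undetermined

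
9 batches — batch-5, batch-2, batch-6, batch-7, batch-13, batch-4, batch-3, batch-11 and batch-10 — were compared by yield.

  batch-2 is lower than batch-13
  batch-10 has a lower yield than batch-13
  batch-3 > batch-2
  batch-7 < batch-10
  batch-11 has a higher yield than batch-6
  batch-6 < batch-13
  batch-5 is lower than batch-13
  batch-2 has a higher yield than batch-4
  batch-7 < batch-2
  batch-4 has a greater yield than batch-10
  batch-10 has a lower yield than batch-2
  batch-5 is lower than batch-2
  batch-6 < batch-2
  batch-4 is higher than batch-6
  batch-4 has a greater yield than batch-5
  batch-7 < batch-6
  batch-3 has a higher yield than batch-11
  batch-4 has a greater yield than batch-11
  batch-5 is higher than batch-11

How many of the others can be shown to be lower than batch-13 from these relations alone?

7

From batch-13 the given relations immediately reach batch-6, batch-5, batch-10, batch-2.
From those, batch-7, batch-11, batch-4 — 7 in total.
No other element is forced below batch-13 by the given relations, so the count is 7.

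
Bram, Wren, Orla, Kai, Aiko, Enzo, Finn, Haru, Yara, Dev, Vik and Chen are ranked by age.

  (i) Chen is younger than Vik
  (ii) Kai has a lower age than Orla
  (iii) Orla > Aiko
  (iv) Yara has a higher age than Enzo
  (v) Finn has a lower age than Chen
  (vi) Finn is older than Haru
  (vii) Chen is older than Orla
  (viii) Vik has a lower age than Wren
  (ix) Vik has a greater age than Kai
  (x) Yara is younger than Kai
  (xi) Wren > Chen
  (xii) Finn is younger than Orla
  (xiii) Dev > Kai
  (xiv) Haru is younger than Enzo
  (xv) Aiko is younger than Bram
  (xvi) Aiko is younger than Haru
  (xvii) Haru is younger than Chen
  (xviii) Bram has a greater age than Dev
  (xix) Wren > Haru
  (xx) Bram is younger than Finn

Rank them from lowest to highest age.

Nothing is placed below Aiko, so it is least; from there Aiko < Haru; Haru < Enzo; Enzo < Yara; Yara < Kai; Kai < Dev; Dev < Bram; Bram < Finn; Finn < Orla; Orla < Chen; Chen < Vik; Vik < Wren, each given directly.

Aiko < Haru < Enzo < Yara < Kai < Dev < Bram < Finn < Orla < Chen < Vik < Wren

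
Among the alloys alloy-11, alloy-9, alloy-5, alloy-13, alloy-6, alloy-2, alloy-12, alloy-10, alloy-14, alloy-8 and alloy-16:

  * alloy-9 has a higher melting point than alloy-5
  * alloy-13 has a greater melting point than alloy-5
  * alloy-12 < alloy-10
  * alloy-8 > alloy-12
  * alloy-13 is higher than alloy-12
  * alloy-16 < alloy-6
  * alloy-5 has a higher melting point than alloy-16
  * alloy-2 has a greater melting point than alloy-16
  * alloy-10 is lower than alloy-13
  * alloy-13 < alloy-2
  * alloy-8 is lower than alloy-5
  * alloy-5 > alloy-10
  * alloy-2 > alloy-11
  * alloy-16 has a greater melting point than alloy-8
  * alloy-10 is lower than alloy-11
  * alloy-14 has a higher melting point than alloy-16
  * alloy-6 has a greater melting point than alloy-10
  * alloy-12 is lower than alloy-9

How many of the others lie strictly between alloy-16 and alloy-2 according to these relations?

The relations place alloy-16 below alloy-2. An element lies strictly between them when it is forced above alloy-16 and also forced below alloy-2.
Above alloy-16: {alloy-5, alloy-14, alloy-9, alloy-13, alloy-6}. Below alloy-2: {alloy-12, alloy-8, alloy-10, alloy-5, alloy-11, alloy-13}.
Intersection: {alloy-5, alloy-13} — 2.

2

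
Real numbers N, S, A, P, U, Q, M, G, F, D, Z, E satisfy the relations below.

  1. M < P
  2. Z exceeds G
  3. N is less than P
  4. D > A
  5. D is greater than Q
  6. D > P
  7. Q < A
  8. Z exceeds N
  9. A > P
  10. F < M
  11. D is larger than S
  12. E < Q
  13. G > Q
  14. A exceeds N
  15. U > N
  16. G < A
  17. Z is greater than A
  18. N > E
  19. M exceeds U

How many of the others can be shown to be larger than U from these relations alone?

5

Directly above U: M.
One step further: P (2 so far).
One step further: A, D (4 so far).
One step further: Z (5 so far).
No other element is forced above U by the given relations, so the count is 5.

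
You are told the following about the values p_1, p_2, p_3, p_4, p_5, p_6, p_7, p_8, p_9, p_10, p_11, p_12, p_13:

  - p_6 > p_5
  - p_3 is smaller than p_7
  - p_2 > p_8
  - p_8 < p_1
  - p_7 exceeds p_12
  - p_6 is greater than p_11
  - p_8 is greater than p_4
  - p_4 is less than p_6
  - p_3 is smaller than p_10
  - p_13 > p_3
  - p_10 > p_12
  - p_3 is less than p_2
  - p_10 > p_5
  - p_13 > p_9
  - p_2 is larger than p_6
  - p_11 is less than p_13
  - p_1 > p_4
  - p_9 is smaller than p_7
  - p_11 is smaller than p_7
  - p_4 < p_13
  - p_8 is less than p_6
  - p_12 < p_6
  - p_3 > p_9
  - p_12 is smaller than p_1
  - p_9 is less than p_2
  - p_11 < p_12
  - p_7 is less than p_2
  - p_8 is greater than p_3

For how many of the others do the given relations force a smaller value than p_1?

6

Directly below p_1: p_4, p_8, p_12.
One step further: p_3, p_11 (5 so far).
One step further: p_9 (6 so far).
No other element is forced below p_1 by the given relations, so the count is 6.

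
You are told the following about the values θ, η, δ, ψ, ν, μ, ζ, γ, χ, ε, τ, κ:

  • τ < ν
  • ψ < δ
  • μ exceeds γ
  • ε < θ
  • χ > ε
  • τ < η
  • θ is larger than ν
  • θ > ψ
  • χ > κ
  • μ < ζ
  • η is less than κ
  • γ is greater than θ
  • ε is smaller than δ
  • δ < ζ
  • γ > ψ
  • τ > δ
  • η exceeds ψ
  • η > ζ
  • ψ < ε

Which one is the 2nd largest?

κ

Piecing the relations together gives one ordering: ψ < ε < δ < τ < ν < θ < γ < μ < ζ < η < κ < χ.
Counting 2 from the largest end gives κ.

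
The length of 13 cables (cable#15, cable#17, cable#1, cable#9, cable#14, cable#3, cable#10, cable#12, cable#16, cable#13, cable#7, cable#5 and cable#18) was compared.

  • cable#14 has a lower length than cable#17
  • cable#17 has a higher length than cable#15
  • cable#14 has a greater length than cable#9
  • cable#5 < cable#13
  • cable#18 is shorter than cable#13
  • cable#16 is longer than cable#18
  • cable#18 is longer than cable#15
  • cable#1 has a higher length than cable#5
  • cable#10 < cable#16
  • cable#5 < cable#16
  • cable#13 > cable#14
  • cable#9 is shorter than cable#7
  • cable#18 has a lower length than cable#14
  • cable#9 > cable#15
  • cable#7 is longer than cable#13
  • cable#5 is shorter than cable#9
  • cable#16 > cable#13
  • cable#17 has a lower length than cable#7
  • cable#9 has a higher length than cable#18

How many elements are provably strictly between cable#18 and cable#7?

The relations place cable#18 below cable#7. An element lies strictly between them when it is forced above cable#18 and also forced below cable#7.
Above cable#18: {cable#9, cable#14, cable#17, cable#13, cable#16}. Below cable#7: {cable#5, cable#15, cable#9, cable#14, cable#17, cable#13}.
Intersection: {cable#9, cable#14, cable#17, cable#13} — 4.

4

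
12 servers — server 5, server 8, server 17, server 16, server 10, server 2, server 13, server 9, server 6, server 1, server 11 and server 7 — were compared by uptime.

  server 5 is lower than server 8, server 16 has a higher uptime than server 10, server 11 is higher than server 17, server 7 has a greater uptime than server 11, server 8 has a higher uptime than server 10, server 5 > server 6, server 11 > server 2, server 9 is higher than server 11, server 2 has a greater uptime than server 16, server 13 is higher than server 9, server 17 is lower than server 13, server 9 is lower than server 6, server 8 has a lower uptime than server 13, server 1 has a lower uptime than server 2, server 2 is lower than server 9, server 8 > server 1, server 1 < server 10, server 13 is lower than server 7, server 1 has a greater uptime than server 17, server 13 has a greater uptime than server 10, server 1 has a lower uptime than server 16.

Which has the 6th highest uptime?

The consecutive relations fix a unique order: server 17 < server 1 < server 10 < server 16 < server 2 < server 11 < server 9 < server 6 < server 5 < server 8 < server 13 < server 7.
The 6th largest is server 9.

server 9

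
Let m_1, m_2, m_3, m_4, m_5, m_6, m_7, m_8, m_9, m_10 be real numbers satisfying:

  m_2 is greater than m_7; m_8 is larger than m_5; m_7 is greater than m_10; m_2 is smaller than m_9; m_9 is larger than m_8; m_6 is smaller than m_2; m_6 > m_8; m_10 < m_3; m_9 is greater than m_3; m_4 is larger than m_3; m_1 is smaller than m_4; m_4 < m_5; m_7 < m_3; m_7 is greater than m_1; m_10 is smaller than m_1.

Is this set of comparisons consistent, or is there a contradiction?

Every relation is compatible with m_10 < m_1 < m_7 < m_3 < m_4 < m_5 < m_8 < m_6 < m_2 < m_9; the set is consistent.

consistent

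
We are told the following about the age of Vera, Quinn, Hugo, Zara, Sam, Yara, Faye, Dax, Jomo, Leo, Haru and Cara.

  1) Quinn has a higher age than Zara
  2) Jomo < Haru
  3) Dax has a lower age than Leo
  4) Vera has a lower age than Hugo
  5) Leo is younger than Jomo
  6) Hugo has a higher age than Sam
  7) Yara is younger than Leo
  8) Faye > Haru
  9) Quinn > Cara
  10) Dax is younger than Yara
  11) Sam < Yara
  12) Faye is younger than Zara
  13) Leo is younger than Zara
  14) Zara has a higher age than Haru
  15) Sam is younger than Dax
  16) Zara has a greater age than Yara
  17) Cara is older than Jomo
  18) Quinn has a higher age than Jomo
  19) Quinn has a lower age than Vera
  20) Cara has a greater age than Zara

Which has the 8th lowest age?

The consecutive relations fix a unique order: Sam < Dax < Yara < Leo < Jomo < Haru < Faye < Zara < Cara < Quinn < Vera < Hugo.
Counting 8 from the smallest end gives Zara.

Zara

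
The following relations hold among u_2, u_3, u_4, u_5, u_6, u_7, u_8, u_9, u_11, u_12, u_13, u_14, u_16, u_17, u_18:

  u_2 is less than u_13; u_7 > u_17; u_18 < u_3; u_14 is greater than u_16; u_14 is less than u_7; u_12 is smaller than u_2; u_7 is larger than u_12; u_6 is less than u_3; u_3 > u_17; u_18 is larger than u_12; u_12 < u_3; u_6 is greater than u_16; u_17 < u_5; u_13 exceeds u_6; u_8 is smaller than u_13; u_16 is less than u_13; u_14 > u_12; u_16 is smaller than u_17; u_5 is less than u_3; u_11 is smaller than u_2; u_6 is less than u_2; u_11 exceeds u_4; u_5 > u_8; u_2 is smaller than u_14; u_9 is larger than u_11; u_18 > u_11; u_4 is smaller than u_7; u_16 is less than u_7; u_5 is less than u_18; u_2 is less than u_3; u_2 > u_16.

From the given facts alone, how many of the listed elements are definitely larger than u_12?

6

From u_12 the given relations immediately reach u_18, u_2, u_14, u_7, u_3.
From those, u_13 — 6 in total.
No other element is forced above u_12 by the given relations, so the count is 6.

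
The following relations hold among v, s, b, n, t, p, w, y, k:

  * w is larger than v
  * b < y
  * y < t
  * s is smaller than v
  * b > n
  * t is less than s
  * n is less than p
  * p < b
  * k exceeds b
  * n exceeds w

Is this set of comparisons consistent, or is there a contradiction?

inconsistent

We have b < y stated directly, yet also y < t < s < v < w < n < p < b by chaining the others — so y < b. Contradiction.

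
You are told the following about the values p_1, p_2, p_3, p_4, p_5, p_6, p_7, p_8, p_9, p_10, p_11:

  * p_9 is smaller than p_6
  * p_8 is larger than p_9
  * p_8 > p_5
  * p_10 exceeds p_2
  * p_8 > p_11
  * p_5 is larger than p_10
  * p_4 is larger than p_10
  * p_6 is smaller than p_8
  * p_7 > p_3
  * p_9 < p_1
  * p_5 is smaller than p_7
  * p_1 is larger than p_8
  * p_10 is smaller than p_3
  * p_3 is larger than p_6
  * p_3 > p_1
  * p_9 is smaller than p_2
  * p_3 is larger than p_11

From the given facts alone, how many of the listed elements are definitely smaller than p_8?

6

The elements the relations force below p_8 are p_9, p_6, p_2, p_10, p_11, p_5 — no chain reaches any other.
That is 6.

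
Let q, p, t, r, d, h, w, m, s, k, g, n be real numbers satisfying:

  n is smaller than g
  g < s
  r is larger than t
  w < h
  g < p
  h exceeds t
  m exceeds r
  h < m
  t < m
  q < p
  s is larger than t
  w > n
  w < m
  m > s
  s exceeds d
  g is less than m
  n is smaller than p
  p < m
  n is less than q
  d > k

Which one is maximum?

m

n is not greatest since n < w; g is not greatest since g < m; w is not greatest since w < m; t is not greatest since t < s; k is not greatest since k < d; q is not greatest since q < p; d is not greatest since d < s; s is not greatest since s < m; r is not greatest since r < m; h is not greatest since h < m; p is not greatest since p < m.
Only m has nothing above it, so m is the maximum.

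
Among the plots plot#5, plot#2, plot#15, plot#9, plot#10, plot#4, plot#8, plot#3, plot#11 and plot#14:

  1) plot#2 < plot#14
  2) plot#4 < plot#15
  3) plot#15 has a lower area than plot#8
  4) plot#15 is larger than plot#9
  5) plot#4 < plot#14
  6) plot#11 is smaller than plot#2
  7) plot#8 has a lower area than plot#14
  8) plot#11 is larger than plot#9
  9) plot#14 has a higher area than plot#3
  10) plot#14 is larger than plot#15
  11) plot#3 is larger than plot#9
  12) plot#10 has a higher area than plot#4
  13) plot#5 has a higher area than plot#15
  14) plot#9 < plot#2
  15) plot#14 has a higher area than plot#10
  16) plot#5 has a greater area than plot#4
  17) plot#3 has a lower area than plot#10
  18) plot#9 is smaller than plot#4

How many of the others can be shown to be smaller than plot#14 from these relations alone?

8

The elements the relations force below plot#14 are plot#9, plot#4, plot#15, plot#8, plot#11, plot#2, plot#3, plot#10 — no chain reaches any other.
That is 8.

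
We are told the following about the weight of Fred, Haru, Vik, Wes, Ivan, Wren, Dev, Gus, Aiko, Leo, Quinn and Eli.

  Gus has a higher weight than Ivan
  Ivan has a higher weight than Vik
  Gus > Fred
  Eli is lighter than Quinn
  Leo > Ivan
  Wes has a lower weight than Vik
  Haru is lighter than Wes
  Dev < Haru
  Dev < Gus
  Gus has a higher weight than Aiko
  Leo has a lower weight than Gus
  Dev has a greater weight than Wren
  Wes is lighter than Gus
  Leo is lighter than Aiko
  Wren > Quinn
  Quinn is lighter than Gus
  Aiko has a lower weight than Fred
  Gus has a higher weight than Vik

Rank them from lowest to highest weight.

The consecutive links are each given: Eli < Quinn; Quinn < Wren; Wren < Dev; Dev < Haru; Haru < Wes; Wes < Vik; Vik < Ivan; Ivan < Leo; Leo < Aiko; Aiko < Fred; Fred < Gus.

Eli < Quinn < Wren < Dev < Haru < Wes < Vik < Ivan < Leo < Aiko < Fred < Gus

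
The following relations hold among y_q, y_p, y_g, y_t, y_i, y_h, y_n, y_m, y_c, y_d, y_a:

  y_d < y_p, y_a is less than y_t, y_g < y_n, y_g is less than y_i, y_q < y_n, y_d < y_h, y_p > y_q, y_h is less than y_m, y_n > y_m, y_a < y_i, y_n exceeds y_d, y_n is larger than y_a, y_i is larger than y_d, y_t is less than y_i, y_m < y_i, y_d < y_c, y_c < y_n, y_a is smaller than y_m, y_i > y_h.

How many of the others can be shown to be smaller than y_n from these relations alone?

7

The elements the relations force below y_n are y_d, y_a, y_c, y_h, y_g, y_m, y_q — no chain reaches any other.
That is 7.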